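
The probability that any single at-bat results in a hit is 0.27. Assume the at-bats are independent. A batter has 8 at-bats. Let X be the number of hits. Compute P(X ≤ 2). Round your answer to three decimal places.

X ~ Binomial(8, 0.27); P(X ≤ 2) = Σ C(8,k) p^k (1−p)^(8−k) over k:
  k=0: C(8,0)·0.27^0·0.73^8 = 0.08065
  k=1: C(8,1)·0.27^1·0.73^7 = 0.23862
  k=2: C(8,2)·0.27^2·0.73^6 = 0.30890
Total = 0.62817

0.628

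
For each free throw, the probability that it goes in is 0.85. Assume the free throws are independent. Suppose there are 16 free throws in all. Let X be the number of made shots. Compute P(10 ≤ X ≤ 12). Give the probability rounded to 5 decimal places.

X ~ Binomial(16, 0.85); P(10 ≤ X ≤ 12) = Σ C(16,k) p^k (1−p)^(16−k) over k:
  k=10: C(16,10)·0.85^10·0.15^6 = 0.0179581
  k=11: C(16,11)·0.85^11·0.15^5 = 0.0555069
  k=12: C(16,12)·0.85^12·0.15^4 = 0.1310580
Total = 0.2045230

0.20452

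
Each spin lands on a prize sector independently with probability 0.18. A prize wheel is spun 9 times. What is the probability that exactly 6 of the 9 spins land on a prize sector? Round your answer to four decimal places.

X ~ Binomial(n=9, p=0.18).
P(X=6) = C(9,6) · p^6 · (1−p)^3
= 84 · 3.4012e-05 · 0.55137 = 0.001575

0.0016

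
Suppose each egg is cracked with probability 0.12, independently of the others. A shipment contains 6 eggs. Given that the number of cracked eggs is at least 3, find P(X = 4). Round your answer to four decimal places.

X ~ Binomial(6, 0.12). Want P(X=4 | X≥3) = P(X=4) / P(X≥3).
P(X=4) = C(6,4)·0.12^4·0.88^2 = 0.002409
P(X≥3) = 1 − 0.464404 − 0.379967 − 0.129534 = 0.026095
Ratio = 0.002409 / 0.026095 = 0.092306

0.0923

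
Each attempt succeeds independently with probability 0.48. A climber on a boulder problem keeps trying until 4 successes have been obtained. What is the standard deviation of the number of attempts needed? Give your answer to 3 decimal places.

Y = total attempts until the fourth success; negative binomial with r=4, p=0.48.
SD(Y) = √[r(1−p)/p²] = √(9.02778) = 3.00463

3.005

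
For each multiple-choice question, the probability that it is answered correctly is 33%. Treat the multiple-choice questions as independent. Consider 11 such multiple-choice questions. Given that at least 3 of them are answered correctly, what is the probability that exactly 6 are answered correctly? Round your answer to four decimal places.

0.1062

X ~ Binomial(11, 0.33). Want P(X=6 | X≥3) = P(X=6) / P(X≥3).
P(X=6) = C(11,6)·0.33^6·0.67^5 = 0.080556
P(X≥3) = 1 − 0.012213 − 0.066169 − 0.162954 = 0.758664
Ratio = 0.080556 / 0.758664 = 0.106182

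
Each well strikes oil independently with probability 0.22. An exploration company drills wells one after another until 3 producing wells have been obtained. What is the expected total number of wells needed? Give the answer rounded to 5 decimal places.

Y = total wells until the third success; negative binomial with r=3, p=0.22.
E[Y] = r / p = 3 / 0.22 = 13.6363636

13.63636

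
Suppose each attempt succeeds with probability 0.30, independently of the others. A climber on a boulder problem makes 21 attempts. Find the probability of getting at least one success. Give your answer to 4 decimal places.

P(at least one) = 1 − P(none) = 1 − (1 − 0.30)^21
= 1 − 0.000559 = 0.999441

0.9994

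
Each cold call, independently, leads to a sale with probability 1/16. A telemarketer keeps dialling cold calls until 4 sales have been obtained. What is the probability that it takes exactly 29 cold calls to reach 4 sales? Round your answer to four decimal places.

Y = trial on which the fourth success occurs; negative binomial, r=4, p=0.0625.
P(Y=29) = C(28,3) · p^4 · (1−p)^25
= 3276 · 1.5259e-05 · 0.1992 = 0.009957

0.0100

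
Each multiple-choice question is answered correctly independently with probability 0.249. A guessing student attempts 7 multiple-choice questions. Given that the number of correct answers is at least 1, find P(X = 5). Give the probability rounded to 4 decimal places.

X ~ Binomial(7, 0.249). Want P(X=5 | X≥1) = P(X=5) / P(X≥1).
P(X=5) = C(7,5)·0.249^5·0.751^2 = 0.011337
P(X≥1) = 1 − 0.134735 = 0.865265
Ratio = 0.011337 / 0.865265 = 0.013102

0.0131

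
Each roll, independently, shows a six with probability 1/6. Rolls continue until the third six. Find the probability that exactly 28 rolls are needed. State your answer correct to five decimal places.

0.01703

Y = trial on which the third success occurs; negative binomial, r=3, p=0.166667.
P(Y=28) = C(27,2) · p^3 · (1−p)^25
= 351 · 0.0046296 · 0.010483 = 0.0170342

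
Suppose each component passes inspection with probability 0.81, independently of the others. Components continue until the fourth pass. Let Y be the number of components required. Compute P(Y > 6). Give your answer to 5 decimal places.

0.08698

Needing more than 6 components ⇔ fewer than 4 successes in the first 6. With X ~ Binomial(6, 0.81), P(Y > 6) = P(X ≤ 3).
  k=0: C(6,0)·0.81^0·0.19^6 = 0.0000470
  k=1: C(6,1)·0.81^1·0.19^5 = 0.0012034
  k=2: C(6,2)·0.81^2·0.19^4 = 0.0128255
  k=3: C(6,3)·0.81^3·0.19^3 = 0.0729031
P(X ≤ 3) = 0.0869790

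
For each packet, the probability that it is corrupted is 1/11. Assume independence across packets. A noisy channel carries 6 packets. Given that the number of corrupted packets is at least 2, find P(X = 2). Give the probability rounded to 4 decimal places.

0.8743

X ~ Binomial(6, 0.090909). Want P(X=2 | X≥2) = P(X=2) / P(X≥2).
P(X=2) = C(6,2)·0.090909^2·0.909091^4 = 0.084671
P(X≥2) = 1 − 0.564474 − 0.338684 = 0.096842
Ratio = 0.084671 / 0.096842 = 0.874325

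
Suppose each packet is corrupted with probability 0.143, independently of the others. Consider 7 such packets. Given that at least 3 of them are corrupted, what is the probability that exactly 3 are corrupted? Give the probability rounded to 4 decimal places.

0.8442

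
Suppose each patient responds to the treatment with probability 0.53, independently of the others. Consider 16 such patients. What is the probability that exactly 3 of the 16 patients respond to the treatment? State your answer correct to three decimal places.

X ~ Binomial(n=16, p=0.53).
P(X=3) = C(16,3) · p^3 · (1−p)^13
= 560 · 0.14888 · 5.461e-05 = 0.00455

0.005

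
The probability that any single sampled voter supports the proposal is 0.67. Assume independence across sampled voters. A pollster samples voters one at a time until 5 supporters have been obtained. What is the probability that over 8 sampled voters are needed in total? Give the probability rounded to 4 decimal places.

Needing more than 8 sampled voters ⇔ fewer than 5 successes in the first 8. With X ~ Binomial(8, 0.67), P(Y > 8) = P(X ≤ 4).
  k=0: C(8,0)·0.67^0·0.33^8 = 0.000141
  k=1: C(8,1)·0.67^1·0.33^7 = 0.002284
  k=2: C(8,2)·0.67^2·0.33^6 = 0.016233
  k=3: C(8,3)·0.67^3·0.33^5 = 0.065915
  k=4: C(8,4)·0.67^4·0.33^4 = 0.167283
P(X ≤ 4) = 0.251856

0.2519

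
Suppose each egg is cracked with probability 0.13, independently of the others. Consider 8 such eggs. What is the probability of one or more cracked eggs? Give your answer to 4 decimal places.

0.6718

P(at least one) = 1 − P(none) = 1 − (1 − 0.13)^8
= 1 − 0.328212 = 0.671788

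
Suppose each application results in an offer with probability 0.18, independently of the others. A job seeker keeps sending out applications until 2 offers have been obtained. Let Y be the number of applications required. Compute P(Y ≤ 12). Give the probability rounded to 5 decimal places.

Finishing within 12 applications ⇔ at least 2 successes in the first 12. With X ~ Binomial(12, 0.18), P(Y ≤ 12) = 1 − P(X ≤ 1).
  k=0: C(12,0)·0.18^0·0.82^12 = 0.0924201
  k=1: C(12,1)·0.18^1·0.82^11 = 0.2434480
1 − 0.3358680 = 0.6641320

0.66413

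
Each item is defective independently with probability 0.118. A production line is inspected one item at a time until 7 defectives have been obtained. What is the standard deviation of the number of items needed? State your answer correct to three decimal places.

Y = total items until the seventh success; negative binomial with r=7, p=0.118.
SD(Y) = √[r(1−p)/p²] = √(443.40707) = 21.05723

21.057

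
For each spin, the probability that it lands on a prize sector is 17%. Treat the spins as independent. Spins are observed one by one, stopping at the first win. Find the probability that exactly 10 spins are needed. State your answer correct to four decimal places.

Geometric (trials to first success), p = 0.17.
P(Y = 10) = (1−p)^9 · p = 0.18694 · 0.17 = 0.031780

0.0318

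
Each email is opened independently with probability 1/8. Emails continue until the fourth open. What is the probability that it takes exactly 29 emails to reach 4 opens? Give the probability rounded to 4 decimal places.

0.0284

Y = trial on which the fourth success occurs; negative binomial, r=4, p=0.125.
P(Y=29) = C(28,3) · p^4 · (1−p)^25
= 3276 · 0.00024414 · 0.035498 = 0.028391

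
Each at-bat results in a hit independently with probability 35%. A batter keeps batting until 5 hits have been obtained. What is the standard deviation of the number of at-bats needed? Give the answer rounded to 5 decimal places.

5.15079

Y = total at-bats until the fifth success; negative binomial with r=5, p=0.35.
SD(Y) = √[r(1−p)/p²] = √(26.5306122) = 5.1507875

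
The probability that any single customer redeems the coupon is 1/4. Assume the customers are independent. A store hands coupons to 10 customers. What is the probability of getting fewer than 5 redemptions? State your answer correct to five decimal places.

0.92187

X ~ Binomial(10, 0.25); P(X ≤ 4) = Σ C(10,k) p^k (1−p)^(10−k) over k:
  k=0: C(10,0)·0.25^0·0.75^10 = 0.0563135
  k=1: C(10,1)·0.25^1·0.75^9 = 0.1877117
  k=2: C(10,2)·0.25^2·0.75^8 = 0.2815676
  k=3: C(10,3)·0.25^3·0.75^7 = 0.2502823
  k=4: C(10,4)·0.25^4·0.75^6 = 0.1459980
Total = 0.9218731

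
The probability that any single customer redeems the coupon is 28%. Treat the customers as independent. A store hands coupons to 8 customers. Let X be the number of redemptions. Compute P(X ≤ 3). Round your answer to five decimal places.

X ~ Binomial(8, 0.28); P(X ≤ 3) = Σ C(8,k) p^k (1−p)^(8−k) over k:
  k=0: C(8,0)·0.28^0·0.72^8 = 0.0722204
  k=1: C(8,1)·0.28^1·0.72^7 = 0.2246857
  k=2: C(8,2)·0.28^2·0.72^6 = 0.3058222
  k=3: C(8,3)·0.28^3·0.72^5 = 0.2378617
Total = 0.8405901

0.84059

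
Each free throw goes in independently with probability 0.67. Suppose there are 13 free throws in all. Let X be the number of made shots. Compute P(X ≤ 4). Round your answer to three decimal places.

0.008

X ~ Binomial(13, 0.67); P(X ≤ 4) = Σ C(13,k) p^k (1−p)^(13−k) over k:
  k=0: C(13,0)·0.67^0·0.33^13 = 0.00000
  k=1: C(13,1)·0.67^1·0.33^12 = 0.00001
  k=2: C(13,2)·0.67^2·0.33^11 = 0.00018
  k=3: C(13,3)·0.67^3·0.33^10 = 0.00132
  k=4: C(13,4)·0.67^4·0.33^9 = 0.00669
Total = 0.00820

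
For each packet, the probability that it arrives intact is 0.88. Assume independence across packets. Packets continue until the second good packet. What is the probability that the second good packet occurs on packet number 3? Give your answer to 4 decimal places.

Y = trial on which the second success occurs; negative binomial, r=2, p=0.88.
P(Y=3) = C(2,1) · p^2 · (1−p)^1
= 2 · 0.7744 · 0.12 = 0.185856

0.1859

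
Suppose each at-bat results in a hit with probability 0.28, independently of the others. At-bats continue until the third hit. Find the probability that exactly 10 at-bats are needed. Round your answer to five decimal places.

0.07927

Y = trial on which the third success occurs; negative binomial, r=3, p=0.28.
P(Y=10) = C(9,2) · p^3 · (1−p)^7
= 36 · 0.021952 · 0.10031 = 0.0792691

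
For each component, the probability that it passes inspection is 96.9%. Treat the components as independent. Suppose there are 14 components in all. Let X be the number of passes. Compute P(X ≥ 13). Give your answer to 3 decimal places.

X ~ Binomial(14, 0.969); P(X ≥ 13) = Σ C(14,k) p^k (1−p)^(14−k) over k:
  k=13: C(14,13)·0.969^13·0.031^1 = 0.28820
  k=14: C(14,14)·0.969^14·0.031^0 = 0.64348
Total = 0.93168

0.932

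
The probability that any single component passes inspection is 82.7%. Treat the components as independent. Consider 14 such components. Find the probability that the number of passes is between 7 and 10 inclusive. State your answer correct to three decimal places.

X ~ Binomial(14, 0.827); P(7 ≤ X ≤ 10) = Σ C(14,k) p^k (1−p)^(14−k) over k:
  k=7: C(14,7)·0.827^7·0.173^7 = 0.00421
  k=8: C(14,8)·0.827^8·0.173^6 = 0.01761
  k=9: C(14,9)·0.827^9·0.173^5 = 0.05614
  k=10: C(14,10)·0.827^10·0.173^4 = 0.13418
Total = 0.21214

0.212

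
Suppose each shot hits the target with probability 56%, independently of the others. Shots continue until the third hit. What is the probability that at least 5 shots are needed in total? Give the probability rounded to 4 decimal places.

0.5926

Needing more than 4 shots ⇔ fewer than 3 successes in the first 4. With X ~ Binomial(4, 0.56), P(Y > 4) = P(X ≤ 2).
  k=0: C(4,0)·0.56^0·0.44^4 = 0.037481
  k=1: C(4,1)·0.56^1·0.44^3 = 0.190812
  k=2: C(4,2)·0.56^2·0.44^2 = 0.364278
P(X ≤ 2) = 0.592571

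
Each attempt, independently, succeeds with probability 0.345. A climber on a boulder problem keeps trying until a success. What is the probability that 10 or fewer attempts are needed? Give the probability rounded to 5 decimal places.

Y = number of attempts to the first success; geometric, p = 0.345.
P(Y ≤ 10) = 1 − (1−p)^10 = 1 − 0.0145349 = 0.9854651

0.98547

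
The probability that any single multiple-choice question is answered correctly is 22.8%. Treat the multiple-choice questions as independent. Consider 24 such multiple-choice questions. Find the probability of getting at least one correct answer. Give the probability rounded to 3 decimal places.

P(at least one) = 1 − P(none) = 1 − (1 − 0.228)^24
= 1 − 0.00201 = 0.99799

0.998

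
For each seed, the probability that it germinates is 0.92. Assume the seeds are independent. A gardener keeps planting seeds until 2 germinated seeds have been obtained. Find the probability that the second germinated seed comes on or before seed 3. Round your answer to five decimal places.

0.98182

Finishing within 3 seeds ⇔ at least 2 successes in the first 3. With X ~ Binomial(3, 0.92), P(Y ≤ 3) = 1 − P(X ≤ 1).
  k=0: C(3,0)·0.92^0·0.08^3 = 0.0005120
  k=1: C(3,1)·0.92^1·0.08^2 = 0.0176640
1 − 0.0181760 = 0.9818240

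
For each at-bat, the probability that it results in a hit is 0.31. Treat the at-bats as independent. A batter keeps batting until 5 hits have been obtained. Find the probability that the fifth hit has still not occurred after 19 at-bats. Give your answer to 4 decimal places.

0.2514

Needing more than 19 at-bats ⇔ fewer than 5 successes in the first 19. With X ~ Binomial(19, 0.31), P(Y > 19) = P(X ≤ 4).
  k=0: C(19,0)·0.31^0·0.69^19 = 0.000867
  k=1: C(19,1)·0.31^1·0.69^18 = 0.007403
  k=2: C(19,2)·0.31^2·0.69^17 = 0.029933
  k=3: C(19,3)·0.31^3·0.69^16 = 0.076207
  k=4: C(19,4)·0.31^4·0.69^15 = 0.136952
P(X ≤ 4) = 0.251362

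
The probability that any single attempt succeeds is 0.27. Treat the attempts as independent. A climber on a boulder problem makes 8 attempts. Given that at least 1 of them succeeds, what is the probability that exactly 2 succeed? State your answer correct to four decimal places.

X ~ Binomial(8, 0.27). Want P(X=2 | X≥1) = P(X=2) / P(X≥1).
P(X=2) = C(8,2)·0.27^2·0.73^6 = 0.308903
P(X≥1) = 1 − 0.080646 = 0.919354
Ratio = 0.308903 / 0.919354 = 0.336001

0.3360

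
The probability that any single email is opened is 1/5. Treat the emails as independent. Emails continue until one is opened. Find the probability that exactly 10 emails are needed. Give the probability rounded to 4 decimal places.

Geometric (trials to first success), p = 0.20.
P(Y = 10) = (1−p)^9 · p = 0.13422 · 0.20 = 0.026844

0.0268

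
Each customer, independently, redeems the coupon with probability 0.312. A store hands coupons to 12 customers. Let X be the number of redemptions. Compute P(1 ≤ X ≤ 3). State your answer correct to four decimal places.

X ~ Binomial(12, 0.312); P(1 ≤ X ≤ 3) = Σ C(12,k) p^k (1−p)^(12−k) over k:
  k=1: C(12,1)·0.312^1·0.688^11 = 0.061208
  k=2: C(12,2)·0.312^2·0.688^10 = 0.152664
  k=3: C(12,3)·0.312^3·0.688^9 = 0.230772
Total = 0.444644

0.4446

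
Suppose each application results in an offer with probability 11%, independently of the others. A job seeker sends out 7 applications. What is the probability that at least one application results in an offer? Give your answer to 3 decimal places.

0.558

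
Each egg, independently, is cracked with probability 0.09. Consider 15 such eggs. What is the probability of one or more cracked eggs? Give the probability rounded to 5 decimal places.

P(at least one) = 1 − P(none) = 1 − (1 − 0.09)^15
= 1 − 0.2430082 = 0.7569918

0.75699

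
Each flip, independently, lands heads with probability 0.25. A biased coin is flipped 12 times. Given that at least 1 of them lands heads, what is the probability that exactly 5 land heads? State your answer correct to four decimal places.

0.1066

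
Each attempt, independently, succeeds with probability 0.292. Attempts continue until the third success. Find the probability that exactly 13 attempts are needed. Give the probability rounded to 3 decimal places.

0.052

Y = trial on which the third success occurs; negative binomial, r=3, p=0.292.
P(Y=13) = C(12,2) · p^3 · (1−p)^10
= 66 · 0.024897 · 0.031647 = 0.05200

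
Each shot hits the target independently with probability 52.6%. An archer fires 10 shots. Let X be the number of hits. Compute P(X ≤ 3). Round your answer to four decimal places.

0.1325

X ~ Binomial(10, 0.526); P(X ≤ 3) = Σ C(10,k) p^k (1−p)^(10−k) over k:
  k=0: C(10,0)·0.526^0·0.474^10 = 0.000573
  k=1: C(10,1)·0.526^1·0.474^9 = 0.006353
  k=2: C(10,2)·0.526^2·0.474^8 = 0.031726
  k=3: C(10,3)·0.526^3·0.474^7 = 0.093883
Total = 0.132534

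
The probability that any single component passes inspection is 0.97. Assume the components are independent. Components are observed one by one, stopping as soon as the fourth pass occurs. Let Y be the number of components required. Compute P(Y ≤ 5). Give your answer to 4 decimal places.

Finishing within 5 components ⇔ at least 4 successes in the first 5. With X ~ Binomial(5, 0.97), P(Y ≤ 5) = 1 − P(X ≤ 3).
  k=0: C(5,0)·0.97^0·0.03^5 = 0.000000
  k=1: C(5,1)·0.97^1·0.03^4 = 0.000004
  k=2: C(5,2)·0.97^2·0.03^3 = 0.000254
  k=3: C(5,3)·0.97^3·0.03^2 = 0.008214
1 − 0.008472 = 0.991528

0.9915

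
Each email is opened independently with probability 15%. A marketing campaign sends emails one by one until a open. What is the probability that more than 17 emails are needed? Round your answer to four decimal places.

0.0631

Y = number of emails to the first success; geometric, p = 0.15.
P(Y > 17) = P(first 17 all fail) = (1−p)^17 = 0.063113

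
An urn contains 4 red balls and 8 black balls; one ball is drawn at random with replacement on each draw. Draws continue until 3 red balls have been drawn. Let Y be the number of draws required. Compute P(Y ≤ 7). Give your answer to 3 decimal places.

0.429

Finishing within 7 draws ⇔ at least 3 successes in the first 7. With X ~ Binomial(7, 0.333333), P(Y ≤ 7) = 1 − P(X ≤ 2).
  k=0: C(7,0)·0.333333^0·0.666667^7 = 0.05853
  k=1: C(7,1)·0.333333^1·0.666667^6 = 0.20485
  k=2: C(7,2)·0.333333^2·0.666667^5 = 0.30727
1 − 0.57064 = 0.42936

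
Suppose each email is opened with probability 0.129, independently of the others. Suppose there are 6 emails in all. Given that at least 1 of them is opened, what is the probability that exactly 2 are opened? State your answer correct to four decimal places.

X ~ Binomial(6, 0.129). Want P(X=2 | X≥1) = P(X=2) / P(X≥1).
P(X=2) = C(6,2)·0.129^2·0.871^4 = 0.143662
P(X≥1) = 1 − 0.436625 = 0.563375
Ratio = 0.143662 / 0.563375 = 0.255003

0.2550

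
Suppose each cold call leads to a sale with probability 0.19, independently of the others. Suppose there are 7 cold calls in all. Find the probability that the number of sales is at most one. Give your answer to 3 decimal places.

X ~ Binomial(7, 0.19); P(X ≤ 1) = Σ C(7,k) p^k (1−p)^(7−k) over k:
  k=0: C(7,0)·0.19^0·0.81^7 = 0.22877
  k=1: C(7,1)·0.19^1·0.81^6 = 0.37563
Total = 0.60440

0.604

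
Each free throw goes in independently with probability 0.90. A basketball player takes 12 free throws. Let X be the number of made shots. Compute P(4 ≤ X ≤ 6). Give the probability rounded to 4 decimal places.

X ~ Binomial(12, 0.90); P(4 ≤ X ≤ 6) = Σ C(12,k) p^k (1−p)^(12−k) over k:
  k=4: C(12,4)·0.90^4·0.10^8 = 0.000003
  k=5: C(12,5)·0.90^5·0.10^7 = 0.000047
  k=6: C(12,6)·0.90^6·0.10^6 = 0.000491
Total = 0.000541

0.0005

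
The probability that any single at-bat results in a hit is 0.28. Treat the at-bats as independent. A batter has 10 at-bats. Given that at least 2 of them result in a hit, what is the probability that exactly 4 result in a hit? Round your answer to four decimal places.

X ~ Binomial(10, 0.28). Want P(X=4 | X≥2) = P(X=4) / P(X≥2).
P(X=4) = C(10,4)·0.28^4·0.72^6 = 0.179823
P(X≥2) = 1 − 0.037439 − 0.145596 = 0.816965
Ratio = 0.179823 / 0.816965 = 0.220112

0.2201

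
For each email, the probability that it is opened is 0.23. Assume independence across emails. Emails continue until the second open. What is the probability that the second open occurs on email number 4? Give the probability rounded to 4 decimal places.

Y = trial on which the second success occurs; negative binomial, r=2, p=0.23.
P(Y=4) = C(3,1) · p^2 · (1−p)^2
= 3 · 0.0529 · 0.5929 = 0.094093

0.0941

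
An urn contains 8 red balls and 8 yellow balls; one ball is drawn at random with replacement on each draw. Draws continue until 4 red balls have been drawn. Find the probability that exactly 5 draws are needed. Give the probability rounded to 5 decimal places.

0.12500

Y = trial on which the fourth success occurs; negative binomial, r=4, p=0.50.
P(Y=5) = C(4,3) · p^4 · (1−p)^1
= 4 · 0.0625 · 0.5 = 0.1250000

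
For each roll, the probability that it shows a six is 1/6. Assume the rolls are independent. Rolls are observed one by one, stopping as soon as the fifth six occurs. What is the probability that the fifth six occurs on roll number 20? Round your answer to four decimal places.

0.0324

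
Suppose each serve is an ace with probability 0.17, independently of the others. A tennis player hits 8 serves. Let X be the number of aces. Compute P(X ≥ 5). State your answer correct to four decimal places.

X ~ Binomial(8, 0.17); P(X ≥ 5) = Σ C(8,k) p^k (1−p)^(8−k) over k:
  k=5: C(8,5)·0.17^5·0.83^3 = 0.004546
  k=6: C(8,6)·0.17^6·0.83^2 = 0.000466
  k=7: C(8,7)·0.17^7·0.83^1 = 0.000027
  k=8: C(8,8)·0.17^8·0.83^0 = 0.000001
Total = 0.005040

0.0050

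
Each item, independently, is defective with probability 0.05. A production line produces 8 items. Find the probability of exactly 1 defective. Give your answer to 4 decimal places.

X ~ Binomial(n=8, p=0.05).
P(X=1) = C(8,1) · p^1 · (1−p)^7
= 8 · 0.05 · 0.69834 = 0.279335

0.2793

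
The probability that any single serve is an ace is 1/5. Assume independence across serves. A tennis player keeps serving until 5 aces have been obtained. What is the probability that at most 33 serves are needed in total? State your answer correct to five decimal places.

0.81787

Finishing within 33 serves ⇔ at least 5 successes in the first 33. With X ~ Binomial(33, 0.20), P(Y ≤ 33) = 1 − P(X ≤ 4).
  k=0: C(33,0)·0.20^0·0.80^33 = 0.0006338
  k=1: C(33,1)·0.20^1·0.80^32 = 0.0052291
  k=2: C(33,2)·0.20^2·0.80^31 = 0.0209162
  k=3: C(33,3)·0.20^3·0.80^30 = 0.0540336
  k=4: C(33,4)·0.20^4·0.80^29 = 0.1013130
1 − 0.1821257 = 0.8178743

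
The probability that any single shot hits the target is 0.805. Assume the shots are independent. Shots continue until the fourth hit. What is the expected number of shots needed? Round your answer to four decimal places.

Y = total shots until the fourth success; negative binomial with r=4, p=0.805.
E[Y] = r / p = 4 / 0.805 = 4.968944

4.9689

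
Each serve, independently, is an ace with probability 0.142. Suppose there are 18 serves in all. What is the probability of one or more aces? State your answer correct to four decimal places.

P(at least one) = 1 − P(none) = 1 − (1 − 0.142)^18
= 1 − 0.063500 = 0.936500

0.9365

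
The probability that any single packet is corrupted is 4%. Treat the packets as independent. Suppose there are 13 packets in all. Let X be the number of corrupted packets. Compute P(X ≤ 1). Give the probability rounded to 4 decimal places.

0.9068

X ~ Binomial(13, 0.04); P(X ≤ 1) = Σ C(13,k) p^k (1−p)^(13−k) over k:
  k=0: C(13,0)·0.04^0·0.96^13 = 0.588201
  k=1: C(13,1)·0.04^1·0.96^12 = 0.318609
Total = 0.906810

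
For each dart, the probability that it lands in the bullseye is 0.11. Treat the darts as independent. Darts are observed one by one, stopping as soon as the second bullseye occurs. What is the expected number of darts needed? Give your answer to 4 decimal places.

18.1818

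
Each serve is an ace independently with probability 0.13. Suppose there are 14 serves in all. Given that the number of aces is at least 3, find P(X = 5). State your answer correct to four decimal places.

X ~ Binomial(14, 0.13). Want P(X=5 | X≥3) = P(X=5) / P(X≥3).
P(X=5) = C(14,5)·0.13^5·0.87^9 = 0.021225
P(X≥3) = 1 − 0.142321 − 0.297729 − 0.289174 = 0.270776
Ratio = 0.021225 / 0.270776 = 0.078387

0.0784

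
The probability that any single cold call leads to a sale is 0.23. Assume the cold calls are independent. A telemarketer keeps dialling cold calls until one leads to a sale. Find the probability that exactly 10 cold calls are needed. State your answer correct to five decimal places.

Geometric (trials to first success), p = 0.23.
P(Y = 10) = (1−p)^9 · p = 0.095152 · 0.23 = 0.0218849

0.02188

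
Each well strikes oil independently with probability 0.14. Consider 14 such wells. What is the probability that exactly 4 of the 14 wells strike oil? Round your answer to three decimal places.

X ~ Binomial(n=14, p=0.14).
P(X=4) = C(14,4) · p^4 · (1−p)^10
= 1001 · 0.00038416 · 0.2213 = 0.08510

0.085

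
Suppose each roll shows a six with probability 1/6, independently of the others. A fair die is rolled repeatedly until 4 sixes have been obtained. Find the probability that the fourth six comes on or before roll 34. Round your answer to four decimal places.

0.8413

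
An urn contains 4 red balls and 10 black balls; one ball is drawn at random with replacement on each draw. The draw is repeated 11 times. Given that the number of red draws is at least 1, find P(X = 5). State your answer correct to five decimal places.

X ~ Binomial(11, 0.285714). Want P(X=5 | X≥1) = P(X=5) / P(X≥1).
P(X=5) = C(11,5)·0.285714^5·0.714286^6 = 0.1168244
P(X≥1) = 1 − 0.0246940 = 0.9753060
Ratio = 0.1168244 / 0.9753060 = 0.1197823

0.11978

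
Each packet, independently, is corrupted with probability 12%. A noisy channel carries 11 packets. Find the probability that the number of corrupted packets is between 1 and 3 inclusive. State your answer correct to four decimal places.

0.7208

X ~ Binomial(11, 0.12); P(1 ≤ X ≤ 3) = Σ C(11,k) p^k (1−p)^(11−k) over k:
  k=1: C(11,1)·0.12^1·0.88^10 = 0.367621
  k=2: C(11,2)·0.12^2·0.88^9 = 0.250651
  k=3: C(11,3)·0.12^3·0.88^8 = 0.102539
Total = 0.720811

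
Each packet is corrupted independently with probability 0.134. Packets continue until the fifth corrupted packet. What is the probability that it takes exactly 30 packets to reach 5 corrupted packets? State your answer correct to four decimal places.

Y = trial on which the fifth success occurs; negative binomial, r=5, p=0.134.
P(Y=30) = C(29,4) · p^5 · (1−p)^25
= 23751 · 4.3204e-05 · 0.027412 = 0.028129

0.0281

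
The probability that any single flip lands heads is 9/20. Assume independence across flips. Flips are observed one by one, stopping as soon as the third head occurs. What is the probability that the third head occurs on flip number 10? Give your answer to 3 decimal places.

Y = trial on which the third success occurs; negative binomial, r=3, p=0.45.
P(Y=10) = C(9,2) · p^3 · (1−p)^7
= 36 · 0.091125 · 0.015224 = 0.04994

0.050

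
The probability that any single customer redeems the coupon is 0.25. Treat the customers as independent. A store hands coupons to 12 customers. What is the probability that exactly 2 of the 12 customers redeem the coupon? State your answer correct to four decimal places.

0.2323

X ~ Binomial(n=12, p=0.25).
P(X=2) = C(12,2) · p^2 · (1−p)^10
= 66 · 0.0625 · 0.056314 = 0.232293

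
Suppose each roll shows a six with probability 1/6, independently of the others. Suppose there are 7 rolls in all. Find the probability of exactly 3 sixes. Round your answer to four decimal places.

X ~ Binomial(n=7, p=0.166667).
P(X=3) = C(7,3) · p^3 · (1−p)^4
= 35 · 0.0046296 · 0.48225 = 0.078143

0.0781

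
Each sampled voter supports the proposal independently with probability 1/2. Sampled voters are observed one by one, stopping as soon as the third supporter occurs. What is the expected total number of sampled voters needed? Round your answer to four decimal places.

Y = total sampled voters until the third success; negative binomial with r=3, p=0.50.
E[Y] = r / p = 3 / 0.50 = 6.000000

6.0000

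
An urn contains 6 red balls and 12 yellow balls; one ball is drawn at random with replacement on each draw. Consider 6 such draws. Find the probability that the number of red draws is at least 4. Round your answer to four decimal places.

0.1001

X ~ Binomial(6, 0.333333); P(X ≥ 4) = Σ C(6,k) p^k (1−p)^(6−k) over k:
  k=4: C(6,4)·0.333333^4·0.666667^2 = 0.082305
  k=5: C(6,5)·0.333333^5·0.666667^1 = 0.016461
  k=6: C(6,6)·0.333333^6·0.666667^0 = 0.001372
Total = 0.100137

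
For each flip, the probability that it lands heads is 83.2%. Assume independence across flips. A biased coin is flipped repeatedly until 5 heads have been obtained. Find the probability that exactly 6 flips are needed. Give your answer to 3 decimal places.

Y = trial on which the fifth success occurs; negative binomial, r=5, p=0.832.
P(Y=6) = C(5,4) · p^5 · (1−p)^1
= 5 · 0.39867 · 0.168 = 0.33489

0.335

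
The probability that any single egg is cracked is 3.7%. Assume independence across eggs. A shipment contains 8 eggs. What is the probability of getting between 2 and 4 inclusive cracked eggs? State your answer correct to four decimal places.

0.0330

X ~ Binomial(8, 0.037); P(2 ≤ X ≤ 4) = Σ C(8,k) p^k (1−p)^(8−k) over k:
  k=2: C(8,2)·0.037^2·0.963^6 = 0.030572
  k=3: C(8,3)·0.037^3·0.963^5 = 0.002349
  k=4: C(8,4)·0.037^4·0.963^4 = 0.000113
Total = 0.033034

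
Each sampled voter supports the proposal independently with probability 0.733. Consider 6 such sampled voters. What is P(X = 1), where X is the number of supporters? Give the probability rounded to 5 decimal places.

X ~ Binomial(n=6, p=0.733).
P(X=1) = C(6,1) · p^1 · (1−p)^5
= 6 · 0.733 · 0.0013569 = 0.0059678

0.00597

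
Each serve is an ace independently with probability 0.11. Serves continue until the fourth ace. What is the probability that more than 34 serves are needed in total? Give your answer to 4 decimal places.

0.4769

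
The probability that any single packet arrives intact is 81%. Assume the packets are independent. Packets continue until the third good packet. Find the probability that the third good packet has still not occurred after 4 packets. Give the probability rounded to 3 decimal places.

0.166

Needing more than 4 packets ⇔ fewer than 3 successes in the first 4. With X ~ Binomial(4, 0.81), P(Y > 4) = P(X ≤ 2).
  k=0: C(4,0)·0.81^0·0.19^4 = 0.00130
  k=1: C(4,1)·0.81^1·0.19^3 = 0.02222
  k=2: C(4,2)·0.81^2·0.19^2 = 0.14211
P(X ≤ 2) = 0.16564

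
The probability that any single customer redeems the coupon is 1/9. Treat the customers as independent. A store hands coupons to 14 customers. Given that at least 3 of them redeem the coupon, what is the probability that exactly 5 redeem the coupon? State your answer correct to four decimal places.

X ~ Binomial(14, 0.111111). Want P(X=5 | X≥3) = P(X=5) / P(X≥3).
P(X=5) = C(14,5)·0.111111^5·0.888889^9 = 0.011746
P(X≥3) = 1 − 0.192249 − 0.336436 − 0.273354 = 0.197960
Ratio = 0.011746 / 0.197960 = 0.059334

0.0593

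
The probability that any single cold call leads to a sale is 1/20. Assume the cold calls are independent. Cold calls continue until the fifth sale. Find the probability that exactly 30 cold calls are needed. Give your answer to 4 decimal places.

0.0021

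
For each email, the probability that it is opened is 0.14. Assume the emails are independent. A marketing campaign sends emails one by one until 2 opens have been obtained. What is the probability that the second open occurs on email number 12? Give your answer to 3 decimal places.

Y = trial on which the second success occurs; negative binomial, r=2, p=0.14.
P(Y=12) = C(11,1) · p^2 · (1−p)^10
= 11 · 0.0196 · 0.2213 = 0.04771

0.048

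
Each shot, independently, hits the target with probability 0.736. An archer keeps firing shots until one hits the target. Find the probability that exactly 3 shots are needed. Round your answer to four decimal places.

Geometric (trials to first success), p = 0.736.
P(Y = 3) = (1−p)^2 · p = 0.069696 · 0.736 = 0.051296

0.0513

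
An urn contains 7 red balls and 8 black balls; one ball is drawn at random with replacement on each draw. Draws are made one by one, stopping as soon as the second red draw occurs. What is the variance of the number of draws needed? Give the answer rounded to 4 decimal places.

4.8980

Y = total draws until the second success; negative binomial with r=2, p=0.466667.
Var(Y) = r(1−p)/p² = 2·0.533333 / 0.466667² = 4.897959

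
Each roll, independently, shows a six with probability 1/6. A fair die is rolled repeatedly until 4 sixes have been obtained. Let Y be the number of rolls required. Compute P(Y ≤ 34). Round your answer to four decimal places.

Finishing within 34 rolls ⇔ at least 4 successes in the first 34. With X ~ Binomial(34, 0.166667), P(Y ≤ 34) = 1 − P(X ≤ 3).
  k=0: C(34,0)·0.166667^0·0.833333^34 = 0.002032
  k=1: C(34,1)·0.166667^1·0.833333^33 = 0.013815
  k=2: C(34,2)·0.166667^2·0.833333^32 = 0.045589
  k=3: C(34,3)·0.166667^3·0.833333^31 = 0.097257
1 − 0.158692 = 0.841308

0.8413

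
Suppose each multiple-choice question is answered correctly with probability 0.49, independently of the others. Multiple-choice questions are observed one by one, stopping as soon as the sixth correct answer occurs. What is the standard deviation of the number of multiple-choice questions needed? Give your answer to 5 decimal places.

3.56997

Y = total multiple-choice questions until the sixth success; negative binomial with r=6, p=0.49.
SD(Y) = √[r(1−p)/p²] = √(12.7446897) = 3.5699705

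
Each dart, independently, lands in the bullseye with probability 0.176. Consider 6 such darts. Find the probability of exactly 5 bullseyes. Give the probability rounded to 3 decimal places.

0.001

X ~ Binomial(n=6, p=0.176).
P(X=5) = C(6,5) · p^5 · (1−p)^1
= 6 · 0.00016887 · 0.824 = 0.00083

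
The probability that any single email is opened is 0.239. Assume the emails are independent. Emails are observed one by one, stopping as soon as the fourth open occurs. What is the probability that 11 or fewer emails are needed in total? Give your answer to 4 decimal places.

0.2569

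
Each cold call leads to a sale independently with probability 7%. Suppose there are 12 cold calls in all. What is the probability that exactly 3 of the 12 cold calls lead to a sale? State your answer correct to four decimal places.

X ~ Binomial(n=12, p=0.07).
P(X=3) = C(12,3) · p^3 · (1−p)^9
= 220 · 0.000343 · 0.52041 = 0.039270

0.0393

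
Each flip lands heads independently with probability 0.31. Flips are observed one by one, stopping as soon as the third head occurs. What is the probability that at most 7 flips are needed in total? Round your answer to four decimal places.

Finishing within 7 flips ⇔ at least 3 successes in the first 7. With X ~ Binomial(7, 0.31), P(Y ≤ 7) = 1 − P(X ≤ 2).
  k=0: C(7,0)·0.31^0·0.69^7 = 0.074464
  k=1: C(7,1)·0.31^1·0.69^6 = 0.234182
  k=2: C(7,2)·0.31^2·0.69^5 = 0.315637
1 − 0.624283 = 0.375717

0.3757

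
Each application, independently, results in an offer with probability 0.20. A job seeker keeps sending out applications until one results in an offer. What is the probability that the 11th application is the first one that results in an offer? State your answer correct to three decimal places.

0.021

Geometric (trials to first success), p = 0.20.
P(Y = 11) = (1−p)^10 · p = 0.10737 · 0.20 = 0.02147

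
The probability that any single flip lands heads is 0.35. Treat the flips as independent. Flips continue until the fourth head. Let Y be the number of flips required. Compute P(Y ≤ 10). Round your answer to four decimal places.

Finishing within 10 flips ⇔ at least 4 successes in the first 10. With X ~ Binomial(10, 0.35), P(Y ≤ 10) = 1 − P(X ≤ 3).
  k=0: C(10,0)·0.35^0·0.65^10 = 0.013463
  k=1: C(10,1)·0.35^1·0.65^9 = 0.072492
  k=2: C(10,2)·0.35^2·0.65^8 = 0.175653
  k=3: C(10,3)·0.35^3·0.65^7 = 0.252220
1 − 0.513827 = 0.486173

0.4862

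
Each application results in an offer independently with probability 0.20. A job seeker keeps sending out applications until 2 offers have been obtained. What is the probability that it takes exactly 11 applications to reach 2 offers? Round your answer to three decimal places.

Y = trial on which the second success occurs; negative binomial, r=2, p=0.20.
P(Y=11) = C(10,1) · p^2 · (1−p)^9
= 10 · 0.04 · 0.13422 = 0.05369

0.054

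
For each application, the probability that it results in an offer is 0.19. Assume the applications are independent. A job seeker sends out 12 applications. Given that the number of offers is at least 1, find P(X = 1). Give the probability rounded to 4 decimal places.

X ~ Binomial(12, 0.19). Want P(X=1 | X≥1) = P(X=1) / P(X≥1).
P(X=1) = C(12,1)·0.19^1·0.81^11 = 0.224528
P(X≥1) = 1 − 0.079766 = 0.920234
Ratio = 0.224528 / 0.920234 = 0.243990

0.2440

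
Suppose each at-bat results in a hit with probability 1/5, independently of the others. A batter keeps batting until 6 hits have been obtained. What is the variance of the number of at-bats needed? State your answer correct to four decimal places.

120.0000

Y = total at-bats until the sixth success; negative binomial with r=6, p=0.20.
Var(Y) = r(1−p)/p² = 6·0.80 / 0.20² = 120.000000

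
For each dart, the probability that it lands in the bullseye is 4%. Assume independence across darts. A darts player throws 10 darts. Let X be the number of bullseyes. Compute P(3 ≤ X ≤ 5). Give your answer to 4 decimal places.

0.0062

X ~ Binomial(10, 0.04); P(3 ≤ X ≤ 5) = Σ C(10,k) p^k (1−p)^(10−k) over k:
  k=3: C(10,3)·0.04^3·0.96^7 = 0.005771
  k=4: C(10,4)·0.04^4·0.96^6 = 0.000421
  k=5: C(10,5)·0.04^5·0.96^5 = 0.000021
Total = 0.006213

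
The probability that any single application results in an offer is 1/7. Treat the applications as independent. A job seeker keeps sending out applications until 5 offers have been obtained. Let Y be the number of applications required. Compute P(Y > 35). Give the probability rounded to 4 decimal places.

0.4269

Needing more than 35 applications ⇔ fewer than 5 successes in the first 35. With X ~ Binomial(35, 0.142857), P(Y > 35) = P(X ≤ 4).
  k=0: C(35,0)·0.142857^0·0.857143^35 = 0.004538
  k=1: C(35,1)·0.142857^1·0.857143^34 = 0.026472
  k=2: C(35,2)·0.142857^2·0.857143^33 = 0.075003
  k=3: C(35,3)·0.142857^3·0.857143^32 = 0.137505
  k=4: C(35,4)·0.142857^4·0.857143^31 = 0.183340
P(X ≤ 4) = 0.426857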